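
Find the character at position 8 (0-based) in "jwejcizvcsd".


Input string: 'jwejcizvcsd'
Operation: get character at index 8
Index mapping: s[0]='j', s[1]='w', s[2]='e', s[3]='j', s[4]='c', s[5]='i', s[6]='z', s[7]='v', s[8]='c'
Result: 'c'


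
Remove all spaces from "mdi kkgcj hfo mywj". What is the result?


Input string: 'mdi kkgcj hfo mywj'
Operation: remove all spaces
Words: 'mdi', 'kkgcj', 'hfo', 'mywj'
Join without spaces: mdikkgcjhfomywj


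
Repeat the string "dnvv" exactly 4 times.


Input string: 'dnvv'
Operation: repeat 4 times
Concatenation: 'dnvv' + 'dnvv' + 'dnvv' + 'dnvv'
Result: dnvvdnvvdnvvdnvv


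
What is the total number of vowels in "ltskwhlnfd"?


Input string: 'ltskwhlnfd'
Operation: count vowels (a, e, i, o, u)
Scan: s[0]='l', s[1]='t', s[2]='s', s[3]='k', s[4]='w', s[5]='h', s[6]='l', s[7]='n', s[8]='f', s[9]='d'
Vowels found: 0
Result: 0


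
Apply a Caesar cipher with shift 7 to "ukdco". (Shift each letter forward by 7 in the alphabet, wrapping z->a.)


Input: 'ukdco', shift = 7
Operation: for each letter, (position + 7) mod 26
Mapping: 'u'(20+7=27, 27 mod 26=1)->'b', 'k'(10+7=17)->'r', 'd'(3+7=10)->'k', 'c'(2+7=9)->'j', 'o'(14+7=21)->'v'
Result: brkjv


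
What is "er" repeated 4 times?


Input string: 'er'
Operation: repeat 4 times
Concatenation: 'er' + 'er' + 'er' + 'er'
Result: erererer


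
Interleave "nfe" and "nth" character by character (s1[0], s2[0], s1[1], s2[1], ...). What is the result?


String 1: 'nfe'
String 2: 'nth'
Operation: alternate characters
Pairs: 'n'+'n', 'f'+'t', 'e'+'h'
Result: nnfteh


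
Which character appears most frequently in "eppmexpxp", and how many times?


Input: 'eppmexpxp'
Operation: tally each character
Counts: 'e':2, 'm':1, 'p':4, 'x':2
Maximum: 'p' appears 4 times


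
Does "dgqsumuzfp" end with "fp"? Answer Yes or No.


Input string: 'dgqsumuzfp'
Suffix to check: 'fp'
Last 2 characters of input: 'fp'
Match: True
Result: Yes


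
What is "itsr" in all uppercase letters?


Input string: 'itsr'
Operation: convert each letter to uppercase
Mapping: 'i'->'I', 't'->'T', 's'->'S', 'r'->'R'
Result: ITSR


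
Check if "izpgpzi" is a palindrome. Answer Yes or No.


Input string: 'izpgpzi'
Reversed: 'izpgpzi'
Compare pairs: s[0]='i' vs s[6]='i' (match), s[1]='z' vs s[5]='z' (match), s[2]='p' vs s[4]='p' (match)
Palindrome: Yes


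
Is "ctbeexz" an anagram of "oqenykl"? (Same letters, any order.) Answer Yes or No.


String 1: 'oqenykl' -> sorted: 'eklnoqy'
String 2: 'ctbeexz' -> sorted: 'bceetxz'
Compare sorted forms: 'eklnoqy' != 'bceetxz'
Anagram: No


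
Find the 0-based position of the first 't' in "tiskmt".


Input string: 'tiskmt'
Target: 't'
Scanning left to right: s[0]='t'
First match at index: 0


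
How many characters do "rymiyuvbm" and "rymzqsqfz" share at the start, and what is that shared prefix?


String 1: 'rymiyuvbm'
String 2: 'rymzqsqfz'
Compare position by position:
pos 0: 'r' vs 'r' match
pos 1: 'y' vs 'y' match
pos 2: 'm' vs 'm' match
pos 3: 'i' vs 'z' differ -> stop
Longest common prefix: "rym" (length 3)


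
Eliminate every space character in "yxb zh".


Input string: 'yxb zh'
Operation: remove all spaces
Words: 'yxb', 'zh'
Join without spaces: yxbzh


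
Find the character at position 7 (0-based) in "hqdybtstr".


Input string: 'hqdybtstr'
Operation: get character at index 7
Index mapping: s[0]='h', s[1]='q', s[2]='d', s[3]='y', s[4]='b', s[5]='t', s[6]='s', s[7]='t'
Result: 't'


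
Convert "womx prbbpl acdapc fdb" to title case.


Input string: 'womx prbbpl acdapc fdb'
Operation: capitalize first letter of each word
Word transformations: 'womx'->'Womx', 'prbbpl'->'Prbbpl', 'acdapc'->'Acdapc', 'fdb'->'Fdb'
Result: Womx Prbbpl Acdapc Fdb


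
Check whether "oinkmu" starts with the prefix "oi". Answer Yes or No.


Input string: 'oinkmu'
Prefix to check: 'oi'
First 2 characters of input: 'oi'
Match: True
Result: Yes


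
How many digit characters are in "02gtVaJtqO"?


Input string: '02gtVaJtqO'
Operation: count digit characters (0-9)
Scan: '0'(digit), '2'(digit), 'g', 't', 'V', 'a', 'J', 't', 'q', 'O'
Digits found: 2
Result: 2


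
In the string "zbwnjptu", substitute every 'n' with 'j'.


Input string: 'zbwnjptu'
Operation: replace 'n' with 'j'
Positions of 'n': 3
After replacement: zbwjjptu


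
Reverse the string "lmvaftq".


Input string: 'lmvaftq'
Operation: reverse character order
Original order: 'l' -> 'm' -> 'v' -> 'a' -> 'f' -> 't' -> 'q'
Reversed order: 'q' -> 't' -> 'f' -> 'a' -> 'v' -> 'm' -> 'l'
Result: qtfavml


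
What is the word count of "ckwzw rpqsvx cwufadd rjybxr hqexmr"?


Input string: 'ckwzw rpqsvx cwufadd rjybxr hqexmr'
Operation: split by spaces
Words found: 'ckwzw', 'rpqsvx', 'cwufadd', 'rjybxr', 'hqexmr'
Word count: 5


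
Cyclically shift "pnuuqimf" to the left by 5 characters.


Input: 'pnuuqimf', shift = 5
Operation: split at index 5 and swap parts
Front part s[0:5] = 'pnuuq'
Back part s[5:] = 'imf'
Rotated = back + front = 'imf' + 'pnuuq'
Result: imfpnuuq


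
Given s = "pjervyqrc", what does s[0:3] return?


Input string: 'pjervyqrc'
Operation: slice [0:3]
Extract characters: s[0]='p', s[1]='j', s[2]='e'
Result: pje


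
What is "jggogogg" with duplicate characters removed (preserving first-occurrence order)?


Input: 'jggogogg'
Operation: keep first occurrence of each character
Scan: s[0]='j' new -> keep; s[1]='g' new -> keep; s[2]='g' seen -> skip; s[3]='o' new -> keep; s[4]='g' seen -> skip; s[5]='o' seen -> skip; s[6]='g' seen -> skip; s[7]='g' seen -> skip
Result: jgo


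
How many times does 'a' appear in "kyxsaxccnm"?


Input string: 'kyxsaxccnm'
Target character: 'a'
Scan each position: s[4]='a'
Matches found at indices: 4
Total: 1


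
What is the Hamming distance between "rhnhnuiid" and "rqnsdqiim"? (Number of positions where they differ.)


String 1: 'rhnhnuiid'
String 2: 'rqnsdqiim'
Compare each position: pos 0: 'r'=='r', pos 1: 'h'!='q', pos 2: 'n'=='n', pos 3: 'h'!='s', pos 4: 'n'!='d', pos 5: 'u'!='q', pos 6: 'i'=='i', pos 7: 'i'=='i', pos 8: 'd'!='m'
Differing positions: 5
Hamming distance: 5


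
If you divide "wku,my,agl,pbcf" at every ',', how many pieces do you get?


Input string: 'wku,my,agl,pbcf'
Delimiter: ','
Split result: 'wku', 'my', 'agl', 'pbcf'
Number of parts: 4


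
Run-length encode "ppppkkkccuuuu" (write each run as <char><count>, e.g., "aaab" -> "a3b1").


Input: 'ppppkkkccuuuu'
Operation: identify consecutive runs
Runs: 'pppp' -> p4, 'kkk' -> k3, 'cc' -> c2, 'uuuu' -> u4
Encoded: p4k3c2u4


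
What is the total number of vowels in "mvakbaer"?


Input string: 'mvakbaer'
Operation: count vowels (a, e, i, o, u)
Scan: s[0]='m', s[1]='v', s[2]='a' (vowel), s[3]='k', s[4]='b', s[5]='a' (vowel), s[6]='e' (vowel), s[7]='r'
Vowels found: 3
Result: 3


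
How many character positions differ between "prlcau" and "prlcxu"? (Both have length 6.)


String 1: 'prlcau'
String 2: 'prlcxu'
Compare each position: pos 0: 'p'=='p', pos 1: 'r'=='r', pos 2: 'l'=='l', pos 3: 'c'=='c', pos 4: 'a'!='x', pos 5: 'u'=='u'
Differing positions: 1
Hamming distance: 1


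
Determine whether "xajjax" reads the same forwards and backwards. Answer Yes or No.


Input string: 'xajjax'
Reversed: 'xajjax'
Compare pairs: s[0]='x' vs s[5]='x' (match), s[1]='a' vs s[4]='a' (match), s[2]='j' vs s[3]='j' (match)
Palindrome: Yes


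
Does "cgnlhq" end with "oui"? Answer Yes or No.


Input string: 'cgnlhq'
Suffix to check: 'oui'
Last 3 characters of input: 'lhq'
Match: False
Result: No


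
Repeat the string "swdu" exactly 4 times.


Input string: 'swdu'
Operation: repeat 4 times
Concatenation: 'swdu' + 'swdu' + 'swdu' + 'swdu'
Result: swduswduswduswdu


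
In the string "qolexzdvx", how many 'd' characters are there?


Input string: 'qolexzdvx'
Target character: 'd'
Scan each position: s[6]='d'
Matches found at indices: 6
Total: 1


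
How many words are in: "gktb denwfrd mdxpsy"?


Input string: 'gktb denwfrd mdxpsy'
Operation: split by spaces
Words found: 'gktb', 'denwfrd', 'mdxpsy'
Word count: 3


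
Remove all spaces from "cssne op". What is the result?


Input string: 'cssne op'
Operation: remove all spaces
Words: 'cssne', 'op'
Join without spaces: cssneop


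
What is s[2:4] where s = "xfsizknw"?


Input string: 'xfsizknw'
Operation: slice [2:4]
Extract characters: s[2]='s', s[3]='i'
Result: si


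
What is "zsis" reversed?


Input string: 'zsis'
Operation: reverse character order
Original order: 'z' -> 's' -> 'i' -> 's'
Reversed order: 's' -> 'i' -> 's' -> 'z'
Result: sisz


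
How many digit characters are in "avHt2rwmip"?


Input string: 'avHt2rwmip'
Operation: count digit characters (0-9)
Scan: 'a', 'v', 'H', 't', '2'(digit), 'r', 'w', 'm', 'i', 'p'
Digits found: 1
Result: 1


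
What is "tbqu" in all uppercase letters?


Input string: 'tbqu'
Operation: convert each letter to uppercase
Mapping: 't'->'T', 'b'->'B', 'q'->'Q', 'u'->'U'
Result: TBQU


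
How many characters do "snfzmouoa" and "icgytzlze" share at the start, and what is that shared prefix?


String 1: 'snfzmouoa'
String 2: 'icgytzlze'
Compare position by position:
pos 0: 's' vs 'i' differ -> stop
Longest common prefix: "" (length 0)


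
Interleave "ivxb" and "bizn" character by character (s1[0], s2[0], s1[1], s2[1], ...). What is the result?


String 1: 'ivxb'
String 2: 'bizn'
Operation: alternate characters
Pairs: 'i'+'b', 'v'+'i', 'x'+'z', 'b'+'n'
Result: ibvixzbn


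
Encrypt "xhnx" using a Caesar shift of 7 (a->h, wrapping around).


Input: 'xhnx', shift = 7
Operation: for each letter, (position + 7) mod 26
Mapping: 'x'(23+7=30, 30 mod 26=4)->'e', 'h'(7+7=14)->'o', 'n'(13+7=20)->'u', 'x'(23+7=30, 30 mod 26=4)->'e'
Result: eoue


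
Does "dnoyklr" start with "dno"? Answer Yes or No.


Input string: 'dnoyklr'
Prefix to check: 'dno'
First 3 characters of input: 'dno'
Match: True
Result: Yes


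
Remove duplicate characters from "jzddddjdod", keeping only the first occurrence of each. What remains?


Input: 'jzddddjdod'
Operation: keep first occurrence of each character
Scan: s[0]='j' new -> keep; s[1]='z' new -> keep; s[2]='d' new -> keep; s[3]='d' seen -> skip; s[4]='d' seen -> skip; s[5]='d' seen -> skip; s[6]='j' seen -> skip; s[7]='d' seen -> skip; s[8]='o' new -> keep; s[9]='d' seen -> skip
Result: jzdo


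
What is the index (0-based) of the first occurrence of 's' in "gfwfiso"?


Input string: 'gfwfiso'
Target: 's'
Scanning left to right: s[0]='g', s[1]='f', s[2]='w', s[3]='f', s[4]='i', s[5]='s'
First match at index: 5


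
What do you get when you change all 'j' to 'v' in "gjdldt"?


Input string: 'gjdldt'
Operation: replace 'j' with 'v'
Positions of 'j': 1
After replacement: gvdldt


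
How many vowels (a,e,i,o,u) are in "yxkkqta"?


Input string: 'yxkkqta'
Operation: count vowels (a, e, i, o, u)
Scan: s[0]='y', s[1]='x', s[2]='k', s[3]='k', s[4]='q', s[5]='t', s[6]='a' (vowel)
Vowels found: 1
Result: 1


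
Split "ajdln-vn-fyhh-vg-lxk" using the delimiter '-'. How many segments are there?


Input string: 'ajdln-vn-fyhh-vg-lxk'
Delimiter: '-'
Split result: 'ajdln', 'vn', 'fyhh', 'vg', 'lxk'
Number of parts: 5


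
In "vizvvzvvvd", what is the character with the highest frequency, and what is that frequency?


Input: 'vizvvzvvvd'
Operation: tally each character
Counts: 'd':1, 'i':1, 'v':6, 'z':2
Maximum: 'v' appears 6 times


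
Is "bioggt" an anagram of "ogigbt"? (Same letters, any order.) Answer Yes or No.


String 1: 'ogigbt' -> sorted: 'bggiot'
String 2: 'bioggt' -> sorted: 'bggiot'
Compare sorted forms: 'bggiot' == 'bggiot'
Anagram: Yes


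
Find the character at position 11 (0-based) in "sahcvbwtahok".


Input string: 'sahcvbwtahok'
Operation: get character at index 11
Index mapping: s[0]='s', s[1]='a', s[2]='h', s[3]='c', s[4]='v', s[5]='b', s[6]='w', s[7]='t', s[8]='a', s[9]='h', s[10]='o', s[11]='k'
Result: 'k'


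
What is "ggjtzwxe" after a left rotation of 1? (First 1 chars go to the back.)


Input: 'ggjtzwxe', shift = 1
Operation: split at index 1 and swap parts
Front part s[0:1] = 'g'
Back part s[1:] = 'gjtzwxe'
Rotated = back + front = 'gjtzwxe' + 'g'
Result: gjtzwxeg


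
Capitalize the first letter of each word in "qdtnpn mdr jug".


Input string: 'qdtnpn mdr jug'
Operation: capitalize first letter of each word
Word transformations: 'qdtnpn'->'Qdtnpn', 'mdr'->'Mdr', 'jug'->'Jug'
Result: Qdtnpn Mdr Jug


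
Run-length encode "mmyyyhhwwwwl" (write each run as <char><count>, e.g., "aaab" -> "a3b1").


Input: 'mmyyyhhwwwwl'
Operation: identify consecutive runs
Runs: 'mm' -> m2, 'yyy' -> y3, 'hh' -> h2, 'wwww' -> w4, 'l' -> l1
Encoded: m2y3h2w4l1


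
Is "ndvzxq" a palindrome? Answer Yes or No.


Input string: 'ndvzxq'
Reversed: 'qxzvdn'
Compare pairs: s[0]='n' vs s[5]='q' (mismatch), s[1]='d' vs s[4]='x' (mismatch), s[2]='v' vs s[3]='z' (mismatch)
Palindrome: No


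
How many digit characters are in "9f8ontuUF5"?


Input string: '9f8ontuUF5'
Operation: count digit characters (0-9)
Scan: '9'(digit), 'f', '8'(digit), 'o', 'n', 't', 'u', 'U', 'F', '5'(digit)
Digits found: 3
Result: 3


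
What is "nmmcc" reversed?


Input string: 'nmmcc'
Operation: reverse character order
Original order: 'n' -> 'm' -> 'm' -> 'c' -> 'c'
Reversed order: 'c' -> 'c' -> 'm' -> 'm' -> 'n'
Result: ccmmn


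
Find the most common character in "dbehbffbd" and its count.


Input: 'dbehbffbd'
Operation: tally each character
Counts: 'b':3, 'd':2, 'e':1, 'f':2, 'h':1
Maximum: 'b' appears 3 times


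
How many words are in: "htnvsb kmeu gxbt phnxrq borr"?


Input string: 'htnvsb kmeu gxbt phnxrq borr'
Operation: split by spaces
Words found: 'htnvsb', 'kmeu', 'gxbt', 'phnxrq', 'borr'
Word count: 5


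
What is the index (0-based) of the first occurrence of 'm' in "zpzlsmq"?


Input string: 'zpzlsmq'
Target: 'm'
Scanning left to right: s[0]='z', s[1]='p', s[2]='z', s[3]='l', s[4]='s', s[5]='m'
First match at index: 5


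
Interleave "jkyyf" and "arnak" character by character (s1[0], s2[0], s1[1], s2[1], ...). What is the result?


String 1: 'jkyyf'
String 2: 'arnak'
Operation: alternate characters
Pairs: 'j'+'a', 'k'+'r', 'y'+'n', 'y'+'a', 'f'+'k'
Result: jakrynyafk


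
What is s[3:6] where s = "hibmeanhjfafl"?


Input string: 'hibmeanhjfafl'
Operation: slice [3:6]
Extract characters: s[3]='m', s[4]='e', s[5]='a'
Result: mea


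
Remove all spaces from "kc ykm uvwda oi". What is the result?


Input string: 'kc ykm uvwda oi'
Operation: remove all spaces
Words: 'kc', 'ykm', 'uvwda', 'oi'
Join without spaces: kcykmuvwdaoi


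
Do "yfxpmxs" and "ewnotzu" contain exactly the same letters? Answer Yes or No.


String 1: 'yfxpmxs' -> sorted: 'fmpsxxy'
String 2: 'ewnotzu' -> sorted: 'enotuwz'
Compare sorted forms: 'fmpsxxy' != 'enotuwz'
Anagram: No


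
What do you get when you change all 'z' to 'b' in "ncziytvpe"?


Input string: 'ncziytvpe'
Operation: replace 'z' with 'b'
Positions of 'z': 2
After replacement: ncbiytvpe


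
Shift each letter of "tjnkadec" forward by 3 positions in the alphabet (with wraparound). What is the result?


Input: 'tjnkadec', shift = 3
Operation: for each letter, (position + 3) mod 26
Mapping: 't'(19+3=22)->'w', 'j'(9+3=12)->'m', 'n'(13+3=16)->'q', 'k'(10+3=13)->'n', 'a'(0+3=3)->'d', 'd'(3+3=6)->'g', 'e'(4+3=7)->'h', 'c'(2+3=5)->'f'
Result: wmqndghf


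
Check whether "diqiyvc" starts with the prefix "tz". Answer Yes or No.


Input string: 'diqiyvc'
Prefix to check: 'tz'
First 2 characters of input: 'di'
Match: False
Result: No


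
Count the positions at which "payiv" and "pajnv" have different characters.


String 1: 'payiv'
String 2: 'pajnv'
Compare each position: pos 0: 'p'=='p', pos 1: 'a'=='a', pos 2: 'y'!='j', pos 3: 'i'!='n', pos 4: 'v'=='v'
Differing positions: 2
Hamming distance: 2


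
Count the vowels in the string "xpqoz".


Input string: 'xpqoz'
Operation: count vowels (a, e, i, o, u)
Scan: s[0]='x', s[1]='p', s[2]='q', s[3]='o' (vowel), s[4]='z'
Vowels found: 1
Result: 1


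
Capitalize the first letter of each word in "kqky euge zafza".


Input string: 'kqky euge zafza'
Operation: capitalize first letter of each word
Word transformations: 'kqky'->'Kqky', 'euge'->'Euge', 'zafza'->'Zafza'
Result: Kqky Euge Zafza


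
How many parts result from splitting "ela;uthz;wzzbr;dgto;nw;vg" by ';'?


Input string: 'ela;uthz;wzzbr;dgto;nw;vg'
Delimiter: ';'
Split result: 'ela', 'uthz', 'wzzbr', 'dgto', 'nw', 'vg'
Number of parts: 6


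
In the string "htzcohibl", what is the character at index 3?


Input string: 'htzcohibl'
Operation: get character at index 3
Index mapping: s[0]='h', s[1]='t', s[2]='z', s[3]='c'
Result: 'c'


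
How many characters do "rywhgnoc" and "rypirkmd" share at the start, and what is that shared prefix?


String 1: 'rywhgnoc'
String 2: 'rypirkmd'
Compare position by position:
pos 0: 'r' vs 'r' match
pos 1: 'y' vs 'y' match
pos 2: 'w' vs 'p' differ -> stop
Longest common prefix: "ry" (length 2)


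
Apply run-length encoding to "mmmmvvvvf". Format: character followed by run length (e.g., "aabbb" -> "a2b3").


Input: 'mmmmvvvvf'
Operation: identify consecutive runs
Runs: 'mmmm' -> m4, 'vvvv' -> v4, 'f' -> f1
Encoded: m4v4f1


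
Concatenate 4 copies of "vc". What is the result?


Input string: 'vc'
Operation: repeat 4 times
Concatenation: 'vc' + 'vc' + 'vc' + 'vc'
Result: vcvcvcvc


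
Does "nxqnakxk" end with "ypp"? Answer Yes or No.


Input string: 'nxqnakxk'
Suffix to check: 'ypp'
Last 3 characters of input: 'kxk'
Match: False
Result: No


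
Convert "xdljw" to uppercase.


Input string: 'xdljw'
Operation: convert each letter to uppercase
Mapping: 'x'->'X', 'd'->'D', 'l'->'L', 'j'->'J', 'w'->'W'
Result: XDLJW


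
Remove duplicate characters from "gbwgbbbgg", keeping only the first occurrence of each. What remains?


Input: 'gbwgbbbgg'
Operation: keep first occurrence of each character
Scan: s[0]='g' new -> keep; s[1]='b' new -> keep; s[2]='w' new -> keep; s[3]='g' seen -> skip; s[4]='b' seen -> skip; s[5]='b' seen -> skip; s[6]='b' seen -> skip; s[7]='g' seen -> skip; s[8]='g' seen -> skip
Result: gbw


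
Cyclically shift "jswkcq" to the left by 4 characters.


Input: 'jswkcq', shift = 4
Operation: split at index 4 and swap parts
Front part s[0:4] = 'jswk'
Back part s[4:] = 'cq'
Rotated = back + front = 'cq' + 'jswk'
Result: cqjswk


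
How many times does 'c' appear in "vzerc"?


Input string: 'vzerc'
Target character: 'c'
Scan each position: s[4]='c'
Matches found at indices: 4
Total: 1


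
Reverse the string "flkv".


Input string: 'flkv'
Operation: reverse character order
Original order: 'f' -> 'l' -> 'k' -> 'v'
Reversed order: 'v' -> 'k' -> 'l' -> 'f'
Result: vklf


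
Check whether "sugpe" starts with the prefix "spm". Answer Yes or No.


Input string: 'sugpe'
Prefix to check: 'spm'
First 3 characters of input: 'sug'
Match: False
Result: No


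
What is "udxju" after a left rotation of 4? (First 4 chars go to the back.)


Input: 'udxju', shift = 4
Operation: split at index 4 and swap parts
Front part s[0:4] = 'udxj'
Back part s[4:] = 'u'
Rotated = back + front = 'u' + 'udxj'
Result: uudxj


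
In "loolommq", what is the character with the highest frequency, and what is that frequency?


Input: 'loolommq'
Operation: tally each character
Counts: 'l':2, 'm':2, 'o':3, 'q':1
Maximum: 'o' appears 3 times


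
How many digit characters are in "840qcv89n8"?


Input string: '840qcv89n8'
Operation: count digit characters (0-9)
Scan: '8'(digit), '4'(digit), '0'(digit), 'q', 'c', 'v', '8'(digit), '9'(digit), 'n', '8'(digit)
Digits found: 6
Result: 6


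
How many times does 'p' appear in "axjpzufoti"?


Input string: 'axjpzufoti'
Target character: 'p'
Scan each position: s[3]='p'
Matches found at indices: 3
Total: 1


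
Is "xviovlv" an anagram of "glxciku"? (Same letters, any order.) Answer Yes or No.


String 1: 'glxciku' -> sorted: 'cgiklux'
String 2: 'xviovlv' -> sorted: 'ilovvvx'
Compare sorted forms: 'cgiklux' != 'ilovvvx'
Anagram: No


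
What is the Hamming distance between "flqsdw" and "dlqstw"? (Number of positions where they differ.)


String 1: 'flqsdw'
String 2: 'dlqstw'
Compare each position: pos 0: 'f'!='d', pos 1: 'l'=='l', pos 2: 'q'=='q', pos 3: 's'=='s', pos 4: 'd'!='t', pos 5: 'w'=='w'
Differing positions: 2
Hamming distance: 2


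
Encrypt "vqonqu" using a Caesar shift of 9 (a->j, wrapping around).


Input: 'vqonqu', shift = 9
Operation: for each letter, (position + 9) mod 26
Mapping: 'v'(21+9=30, 30 mod 26=4)->'e', 'q'(16+9=25)->'z', 'o'(14+9=23)->'x', 'n'(13+9=22)->'w', 'q'(16+9=25)->'z', 'u'(20+9=29, 29 mod 26=3)->'d'
Result: ezxwzd


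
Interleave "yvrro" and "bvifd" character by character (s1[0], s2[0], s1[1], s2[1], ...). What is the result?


String 1: 'yvrro'
String 2: 'bvifd'
Operation: alternate characters
Pairs: 'y'+'b', 'v'+'v', 'r'+'i', 'r'+'f', 'o'+'d'
Result: ybvvrirfod


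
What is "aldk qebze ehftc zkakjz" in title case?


Input string: 'aldk qebze ehftc zkakjz'
Operation: capitalize first letter of each word
Word transformations: 'aldk'->'Aldk', 'qebze'->'Qebze', 'ehftc'->'Ehftc', 'zkakjz'->'Zkakjz'
Result: Aldk Qebze Ehftc Zkakjz


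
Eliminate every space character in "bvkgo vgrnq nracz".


Input string: 'bvkgo vgrnq nracz'
Operation: remove all spaces
Words: 'bvkgo', 'vgrnq', 'nracz'
Join without spaces: bvkgovgrnqnracz


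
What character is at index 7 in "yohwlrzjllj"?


Input string: 'yohwlrzjllj'
Operation: get character at index 7
Index mapping: s[0]='y', s[1]='o', s[2]='h', s[3]='w', s[4]='l', s[5]='r', s[6]='z', s[7]='j'
Result: 'j'


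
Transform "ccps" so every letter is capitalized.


Input string: 'ccps'
Operation: convert each letter to uppercase
Mapping: 'c'->'C', 'c'->'C', 'p'->'P', 's'->'S'
Result: CCPS


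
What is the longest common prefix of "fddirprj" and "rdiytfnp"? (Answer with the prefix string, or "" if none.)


String 1: 'fddirprj'
String 2: 'rdiytfnp'
Compare position by position:
pos 0: 'f' vs 'r' differ -> stop
Longest common prefix: "" (length 0)


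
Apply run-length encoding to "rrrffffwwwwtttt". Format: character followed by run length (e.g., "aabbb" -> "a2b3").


Input: 'rrrffffwwwwtttt'
Operation: identify consecutive runs
Runs: 'rrr' -> r3, 'ffff' -> f4, 'wwww' -> w4, 'tttt' -> t4
Encoded: r3f4w4t4


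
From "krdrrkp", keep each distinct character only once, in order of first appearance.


Input: 'krdrrkp'
Operation: keep first occurrence of each character
Scan: s[0]='k' new -> keep; s[1]='r' new -> keep; s[2]='d' new -> keep; s[3]='r' seen -> skip; s[4]='r' seen -> skip; s[5]='k' seen -> skip; s[6]='p' new -> keep
Result: krdp


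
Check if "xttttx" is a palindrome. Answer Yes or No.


Input string: 'xttttx'
Reversed: 'xttttx'
Compare pairs: s[0]='x' vs s[5]='x' (match), s[1]='t' vs s[4]='t' (match), s[2]='t' vs s[3]='t' (match)
Palindrome: Yes


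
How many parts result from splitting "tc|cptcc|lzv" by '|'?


Input string: 'tc|cptcc|lzv'
Delimiter: '|'
Split result: 'tc', 'cptcc', 'lzv'
Number of parts: 3


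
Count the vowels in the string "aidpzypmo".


Input string: 'aidpzypmo'
Operation: count vowels (a, e, i, o, u)
Scan: s[0]='a' (vowel), s[1]='i' (vowel), s[2]='d', s[3]='p', s[4]='z', s[5]='y', s[6]='p', s[7]='m', s[8]='o' (vowel)
Vowels found: 3
Result: 3


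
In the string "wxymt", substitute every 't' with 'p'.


Input string: 'wxymt'
Operation: replace 't' with 'p'
Positions of 't': 4
After replacement: wxymp


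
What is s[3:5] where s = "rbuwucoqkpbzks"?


Input string: 'rbuwucoqkpbzks'
Operation: slice [3:5]
Extract characters: s[3]='w', s[4]='u'
Result: wu


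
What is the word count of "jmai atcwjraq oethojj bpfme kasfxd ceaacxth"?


Input string: 'jmai atcwjraq oethojj bpfme kasfxd ceaacxth'
Operation: split by spaces
Words found: 'jmai', 'atcwjraq', 'oethojj', 'bpfme', 'kasfxd', 'ceaacxth'
Word count: 6


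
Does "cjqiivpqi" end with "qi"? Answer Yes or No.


Input string: 'cjqiivpqi'
Suffix to check: 'qi'
Last 2 characters of input: 'qi'
Match: True
Result: Yes


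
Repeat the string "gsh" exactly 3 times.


Input string: 'gsh'
Operation: repeat 3 times
Concatenation: 'gsh' + 'gsh' + 'gsh'
Result: gshgshgsh


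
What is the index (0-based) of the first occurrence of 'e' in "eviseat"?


Input string: 'eviseat'
Target: 'e'
Scanning left to right: s[0]='e'
First match at index: 0


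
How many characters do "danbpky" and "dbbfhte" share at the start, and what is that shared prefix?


String 1: 'danbpky'
String 2: 'dbbfhte'
Compare position by position:
pos 0: 'd' vs 'd' match
pos 1: 'a' vs 'b' differ -> stop
Longest common prefix: "d" (length 1)


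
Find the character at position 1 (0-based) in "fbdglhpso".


Input string: 'fbdglhpso'
Operation: get character at index 1
Index mapping: s[0]='f', s[1]='b'
Result: 'b'


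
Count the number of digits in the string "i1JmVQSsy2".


Input string: 'i1JmVQSsy2'
Operation: count digit characters (0-9)
Scan: 'i', '1'(digit), 'J', 'm', 'V', 'Q', 'S', 's', 'y', '2'(digit)
Digits found: 2
Result: 2


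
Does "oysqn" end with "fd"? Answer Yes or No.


Input string: 'oysqn'
Suffix to check: 'fd'
Last 2 characters of input: 'qn'
Match: False
Result: No


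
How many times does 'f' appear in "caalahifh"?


Input string: 'caalahifh'
Target character: 'f'
Scan each position: s[7]='f'
Matches found at indices: 7
Total: 1


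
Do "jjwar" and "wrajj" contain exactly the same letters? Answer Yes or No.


String 1: 'jjwar' -> sorted: 'ajjrw'
String 2: 'wrajj' -> sorted: 'ajjrw'
Compare sorted forms: 'ajjrw' == 'ajjrw'
Anagram: Yes


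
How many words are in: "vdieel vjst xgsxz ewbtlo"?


Input string: 'vdieel vjst xgsxz ewbtlo'
Operation: split by spaces
Words found: 'vdieel', 'vjst', 'xgsxz', 'ewbtlo'
Word count: 4


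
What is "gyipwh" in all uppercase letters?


Input string: 'gyipwh'
Operation: convert each letter to uppercase
Mapping: 'g'->'G', 'y'->'Y', 'i'->'I', 'p'->'P', 'w'->'W', 'h'->'H'
Result: GYIPWH


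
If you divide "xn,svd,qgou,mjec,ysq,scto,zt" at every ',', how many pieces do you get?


Input string: 'xn,svd,qgou,mjec,ysq,scto,zt'
Delimiter: ','
Split result: 'xn', 'svd', 'qgou', 'mjec', 'ysq', 'scto', 'zt'
Number of parts: 7


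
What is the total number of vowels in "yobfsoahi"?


Input string: 'yobfsoahi'
Operation: count vowels (a, e, i, o, u)
Scan: s[0]='y', s[1]='o' (vowel), s[2]='b', s[3]='f', s[4]='s', s[5]='o' (vowel), s[6]='a' (vowel), s[7]='h', s[8]='i' (vowel)
Vowels found: 4
Result: 4


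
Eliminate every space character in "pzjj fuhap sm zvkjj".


Input string: 'pzjj fuhap sm zvkjj'
Operation: remove all spaces
Words: 'pzjj', 'fuhap', 'sm', 'zvkjj'
Join without spaces: pzjjfuhapsmzvkjj


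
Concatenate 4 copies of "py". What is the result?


Input string: 'py'
Operation: repeat 4 times
Concatenation: 'py' + 'py' + 'py' + 'py'
Result: pypypypy


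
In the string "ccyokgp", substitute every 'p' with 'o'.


Input string: 'ccyokgp'
Operation: replace 'p' with 'o'
Positions of 'p': 6
After replacement: ccyokgo


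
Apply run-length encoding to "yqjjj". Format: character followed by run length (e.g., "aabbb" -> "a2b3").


Input: 'yqjjj'
Operation: identify consecutive runs
Runs: 'y' -> y1, 'q' -> q1, 'jjj' -> j3
Encoded: y1q1j3


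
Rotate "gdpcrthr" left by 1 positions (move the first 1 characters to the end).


Input: 'gdpcrthr', shift = 1
Operation: split at index 1 and swap parts
Front part s[0:1] = 'g'
Back part s[1:] = 'dpcrthr'
Rotated = back + front = 'dpcrthr' + 'g'
Result: dpcrthrg


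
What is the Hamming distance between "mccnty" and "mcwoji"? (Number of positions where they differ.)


String 1: 'mccnty'
String 2: 'mcwoji'
Compare each position: pos 0: 'm'=='m', pos 1: 'c'=='c', pos 2: 'c'!='w', pos 3: 'n'!='o', pos 4: 't'!='j', pos 5: 'y'!='i'
Differing positions: 4
Hamming distance: 4


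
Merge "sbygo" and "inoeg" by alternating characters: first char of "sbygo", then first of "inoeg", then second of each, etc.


String 1: 'sbygo'
String 2: 'inoeg'
Operation: alternate characters
Pairs: 's'+'i', 'b'+'n', 'y'+'o', 'g'+'e', 'o'+'g'
Result: sibnyogeog


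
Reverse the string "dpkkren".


Input string: 'dpkkren'
Operation: reverse character order
Original order: 'd' -> 'p' -> 'k' -> 'k' -> 'r' -> 'e' -> 'n'
Reversed order: 'n' -> 'e' -> 'r' -> 'k' -> 'k' -> 'p' -> 'd'
Result: nerkkpd


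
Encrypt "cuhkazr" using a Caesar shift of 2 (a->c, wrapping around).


Input: 'cuhkazr', shift = 2
Operation: for each letter, (position + 2) mod 26
Mapping: 'c'(2+2=4)->'e', 'u'(20+2=22)->'w', 'h'(7+2=9)->'j', 'k'(10+2=12)->'m', 'a'(0+2=2)->'c', 'z'(25+2=27, 27 mod 26=1)->'b', 'r'(17+2=19)->'t'
Result: ewjmcbt


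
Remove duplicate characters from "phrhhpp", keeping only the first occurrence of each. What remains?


Input: 'phrhhpp'
Operation: keep first occurrence of each character
Scan: s[0]='p' new -> keep; s[1]='h' new -> keep; s[2]='r' new -> keep; s[3]='h' seen -> skip; s[4]='h' seen -> skip; s[5]='p' seen -> skip; s[6]='p' seen -> skip
Result: phr


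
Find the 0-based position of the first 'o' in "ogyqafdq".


Input string: 'ogyqafdq'
Target: 'o'
Scanning left to right: s[0]='o'
First match at index: 0


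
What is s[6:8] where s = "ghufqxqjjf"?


Input string: 'ghufqxqjjf'
Operation: slice [6:8]
Extract characters: s[6]='q', s[7]='j'
Result: qj


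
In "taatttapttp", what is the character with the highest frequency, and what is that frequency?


Input: 'taatttapttp'
Operation: tally each character
Counts: 'a':3, 'p':2, 't':6
Maximum: 't' appears 6 times


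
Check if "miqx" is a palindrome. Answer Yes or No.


Input string: 'miqx'
Reversed: 'xqim'
Compare pairs: s[0]='m' vs s[3]='x' (mismatch), s[1]='i' vs s[2]='q' (mismatch)
Palindrome: No


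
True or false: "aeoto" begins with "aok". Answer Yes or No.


Input string: 'aeoto'
Prefix to check: 'aok'
First 3 characters of input: 'aeo'
Match: False
Result: No


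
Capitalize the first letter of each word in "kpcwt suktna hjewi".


Input string: 'kpcwt suktna hjewi'
Operation: capitalize first letter of each word
Word transformations: 'kpcwt'->'Kpcwt', 'suktna'->'Suktna', 'hjewi'->'Hjewi'
Result: Kpcwt Suktna Hjewi


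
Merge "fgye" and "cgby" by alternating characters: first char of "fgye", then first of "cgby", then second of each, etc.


String 1: 'fgye'
String 2: 'cgby'
Operation: alternate characters
Pairs: 'f'+'c', 'g'+'g', 'y'+'b', 'e'+'y'
Result: fcggybey


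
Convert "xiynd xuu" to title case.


Input string: 'xiynd xuu'
Operation: capitalize first letter of each word
Word transformations: 'xiynd'->'Xiynd', 'xuu'->'Xuu'
Result: Xiynd Xuu


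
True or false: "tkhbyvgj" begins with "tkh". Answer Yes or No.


Input string: 'tkhbyvgj'
Prefix to check: 'tkh'
First 3 characters of input: 'tkh'
Match: True
Result: Yes


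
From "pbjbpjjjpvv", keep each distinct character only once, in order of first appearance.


Input: 'pbjbpjjjpvv'
Operation: keep first occurrence of each character
Scan: s[0]='p' new -> keep; s[1]='b' new -> keep; s[2]='j' new -> keep; s[3]='b' seen -> skip; s[4]='p' seen -> skip; s[5]='j' seen -> skip; s[6]='j' seen -> skip; s[7]='j' seen -> skip; s[8]='p' seen -> skip; s[9]='v' new -> keep; s[10]='v' seen -> skip
Result: pbjv


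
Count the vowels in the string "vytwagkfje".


Input string: 'vytwagkfje'
Operation: count vowels (a, e, i, o, u)
Scan: s[0]='v', s[1]='y', s[2]='t', s[3]='w', s[4]='a' (vowel), s[5]='g', s[6]='k', s[7]='f', s[8]='j', s[9]='e' (vowel)
Vowels found: 2
Result: 2


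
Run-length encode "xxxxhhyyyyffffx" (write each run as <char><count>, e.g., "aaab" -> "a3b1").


Input: 'xxxxhhyyyyffffx'
Operation: identify consecutive runs
Runs: 'xxxx' -> x4, 'hh' -> h2, 'yyyy' -> y4, 'ffff' -> f4, 'x' -> x1
Encoded: x4h2y4f4x1


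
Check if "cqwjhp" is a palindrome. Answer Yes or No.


Input string: 'cqwjhp'
Reversed: 'phjwqc'
Compare pairs: s[0]='c' vs s[5]='p' (mismatch), s[1]='q' vs s[4]='h' (mismatch), s[2]='w' vs s[3]='j' (mismatch)
Palindrome: No


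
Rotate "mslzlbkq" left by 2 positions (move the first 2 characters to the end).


Input: 'mslzlbkq', shift = 2
Operation: split at index 2 and swap parts
Front part s[0:2] = 'ms'
Back part s[2:] = 'lzlbkq'
Rotated = back + front = 'lzlbkq' + 'ms'
Result: lzlbkqms


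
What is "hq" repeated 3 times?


Input string: 'hq'
Operation: repeat 3 times
Concatenation: 'hq' + 'hq' + 'hq'
Result: hqhqhq


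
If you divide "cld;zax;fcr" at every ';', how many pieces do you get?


Input string: 'cld;zax;fcr'
Delimiter: ';'
Split result: 'cld', 'zax', 'fcr'
Number of parts: 3


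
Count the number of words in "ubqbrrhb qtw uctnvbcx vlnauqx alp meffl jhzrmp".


Input string: 'ubqbrrhb qtw uctnvbcx vlnauqx alp meffl jhzrmp'
Operation: split by spaces
Words found: 'ubqbrrhb', 'qtw', 'uctnvbcx', 'vlnauqx', 'alp', 'meffl', 'jhzrmp'
Word count: 7


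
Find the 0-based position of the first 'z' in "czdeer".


Input string: 'czdeer'
Target: 'z'
Scanning left to right: s[0]='c', s[1]='z'
First match at index: 1


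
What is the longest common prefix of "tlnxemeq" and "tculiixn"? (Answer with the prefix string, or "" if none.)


String 1: 'tlnxemeq'
String 2: 'tculiixn'
Compare position by position:
pos 0: 't' vs 't' match
pos 1: 'l' vs 'c' differ -> stop
Longest common prefix: "t" (length 1)


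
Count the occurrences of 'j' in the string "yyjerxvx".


Input string: 'yyjerxvx'
Target character: 'j'
Scan each position: s[2]='j'
Matches found at indices: 2
Total: 1


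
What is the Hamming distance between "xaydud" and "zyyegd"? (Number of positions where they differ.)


String 1: 'xaydud'
String 2: 'zyyegd'
Compare each position: pos 0: 'x'!='z', pos 1: 'a'!='y', pos 2: 'y'=='y', pos 3: 'd'!='e', pos 4: 'u'!='g', pos 5: 'd'=='d'
Differing positions: 4
Hamming distance: 4


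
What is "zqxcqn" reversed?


Input string: 'zqxcqn'
Operation: reverse character order
Original order: 'z' -> 'q' -> 'x' -> 'c' -> 'q' -> 'n'
Reversed order: 'n' -> 'q' -> 'c' -> 'x' -> 'q' -> 'z'
Result: nqcxqz


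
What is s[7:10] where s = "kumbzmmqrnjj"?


Input string: 'kumbzmmqrnjj'
Operation: slice [7:10]
Extract characters: s[7]='q', s[8]='r', s[9]='n'
Result: qrn


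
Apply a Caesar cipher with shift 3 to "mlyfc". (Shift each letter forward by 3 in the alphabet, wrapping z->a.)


Input: 'mlyfc', shift = 3
Operation: for each letter, (position + 3) mod 26
Mapping: 'm'(12+3=15)->'p', 'l'(11+3=14)->'o', 'y'(24+3=27, 27 mod 26=1)->'b', 'f'(5+3=8)->'i', 'c'(2+3=5)->'f'
Result: pobif


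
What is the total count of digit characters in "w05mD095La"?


Input string: 'w05mD095La'
Operation: count digit characters (0-9)
Scan: 'w', '0'(digit), '5'(digit), 'm', 'D', '0'(digit), '9'(digit), '5'(digit), 'L', 'a'
Digits found: 5
Result: 5


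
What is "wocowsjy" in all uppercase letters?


Input string: 'wocowsjy'
Operation: convert each letter to uppercase
Mapping: 'w'->'W', 'o'->'O', 'c'->'C', 'o'->'O', 'w'->'W', 's'->'S', 'j'->'J', 'y'->'Y'
Result: WOCOWSJY


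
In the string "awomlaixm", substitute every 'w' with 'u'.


Input string: 'awomlaixm'
Operation: replace 'w' with 'u'
Positions of 'w': 1
After replacement: auomlaixm


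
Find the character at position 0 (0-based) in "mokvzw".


Input string: 'mokvzw'
Operation: get character at index 0
Index mapping: s[0]='m'
Result: 'm'


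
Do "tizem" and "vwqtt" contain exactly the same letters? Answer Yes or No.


String 1: 'tizem' -> sorted: 'eimtz'
String 2: 'vwqtt' -> sorted: 'qttvw'
Compare sorted forms: 'eimtz' != 'qttvw'
Anagram: No


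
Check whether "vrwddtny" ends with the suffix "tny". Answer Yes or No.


Input string: 'vrwddtny'
Suffix to check: 'tny'
Last 3 characters of input: 'tny'
Match: True
Result: Yes


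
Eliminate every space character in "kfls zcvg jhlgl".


Input string: 'kfls zcvg jhlgl'
Operation: remove all spaces
Words: 'kfls', 'zcvg', 'jhlgl'
Join without spaces: kflszcvgjhlgl


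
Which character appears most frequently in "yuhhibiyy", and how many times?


Input: 'yuhhibiyy'
Operation: tally each character
Counts: 'b':1, 'h':2, 'i':2, 'u':1, 'y':3
Maximum: 'y' appears 3 times


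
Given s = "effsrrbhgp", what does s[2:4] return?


Input string: 'effsrrbhgp'
Operation: slice [2:4]
Extract characters: s[2]='f', s[3]='s'
Result: fs


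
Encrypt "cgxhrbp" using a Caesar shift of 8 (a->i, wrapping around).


Input: 'cgxhrbp', shift = 8
Operation: for each letter, (position + 8) mod 26
Mapping: 'c'(2+8=10)->'k', 'g'(6+8=14)->'o', 'x'(23+8=31, 31 mod 26=5)->'f', 'h'(7+8=15)->'p', 'r'(17+8=25)->'z', 'b'(1+8=9)->'j', 'p'(15+8=23)->'x'
Result: kofpzjx


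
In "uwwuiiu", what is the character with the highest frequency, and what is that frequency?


Input: 'uwwuiiu'
Operation: tally each character
Counts: 'i':2, 'u':3, 'w':2
Maximum: 'u' appears 3 times


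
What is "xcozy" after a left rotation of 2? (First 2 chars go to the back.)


Input: 'xcozy', shift = 2
Operation: split at index 2 and swap parts
Front part s[0:2] = 'xc'
Back part s[2:] = 'ozy'
Rotated = back + front = 'ozy' + 'xc'
Result: ozyxc


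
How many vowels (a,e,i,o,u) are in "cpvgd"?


Input string: 'cpvgd'
Operation: count vowels (a, e, i, o, u)
Scan: s[0]='c', s[1]='p', s[2]='v', s[3]='g', s[4]='d'
Vowels found: 0
Result: 0


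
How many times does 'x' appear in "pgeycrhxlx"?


Input string: 'pgeycrhxlx'
Target character: 'x'
Scan each position: s[7]='x', s[9]='x'
Matches found at indices: 7, 9
Total: 2


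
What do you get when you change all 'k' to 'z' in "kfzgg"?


Input string: 'kfzgg'
Operation: replace 'k' with 'z'
Positions of 'k': 0
After replacement: zfzgg


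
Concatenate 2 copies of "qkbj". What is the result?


Input string: 'qkbj'
Operation: repeat 2 times
Concatenation: 'qkbj' + 'qkbj'
Result: qkbjqkbj


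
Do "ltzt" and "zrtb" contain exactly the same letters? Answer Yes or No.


String 1: 'ltzt' -> sorted: 'lttz'
String 2: 'zrtb' -> sorted: 'brtz'
Compare sorted forms: 'lttz' != 'brtz'
Anagram: No


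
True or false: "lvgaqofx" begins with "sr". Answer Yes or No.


Input string: 'lvgaqofx'
Prefix to check: 'sr'
First 2 characters of input: 'lv'
Match: False
Result: No


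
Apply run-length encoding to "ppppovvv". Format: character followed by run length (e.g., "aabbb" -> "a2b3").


Input: 'ppppovvv'
Operation: identify consecutive runs
Runs: 'pppp' -> p4, 'o' -> o1, 'vvv' -> v3
Encoded: p4o1v3


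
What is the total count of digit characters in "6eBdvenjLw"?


Input string: '6eBdvenjLw'
Operation: count digit characters (0-9)
Scan: '6'(digit), 'e', 'B', 'd', 'v', 'e', 'n', 'j', 'L', 'w'
Digits found: 1
Result: 1


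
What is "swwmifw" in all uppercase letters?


Input string: 'swwmifw'
Operation: convert each letter to uppercase
Mapping: 's'->'S', 'w'->'W', 'w'->'W', 'm'->'M', 'i'->'I', 'f'->'F', 'w'->'W'
Result: SWWMIFW


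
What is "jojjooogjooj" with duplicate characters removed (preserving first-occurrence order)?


Input: 'jojjooogjooj'
Operation: keep first occurrence of each character
Scan: s[0]='j' new -> keep; s[1]='o' new -> keep; s[2]='j' seen -> skip; s[3]='j' seen -> skip; s[4]='o' seen -> skip; s[5]='o' seen -> skip; s[6]='o' seen -> skip; s[7]='g' new -> keep; s[8]='j' seen -> skip; s[9]='o' seen -> skip; s[10]='o' seen -> skip; s[11]='j' seen -> skip
Result: jog
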